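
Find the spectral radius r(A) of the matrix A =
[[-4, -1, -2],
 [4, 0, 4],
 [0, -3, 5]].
r(A) = 2

The eigenvalues of A are the roots of its characteristic polynomial. With M = A (coefficients from the trace, the sum of principal 2x2 minors, and det A):
  p(λ) = det(λ I - M) = λ^3 - λ^2 - 4λ + 4.
By the rational root theorem any rational root is an integer divisor of 4. Testing λ = -2: p(-2) = -8 - 4 + 8 + 4 = 0, so λ = -2 is a root. Dividing out (λ + 2) leaves p(λ) = (λ + 2)(λ^2 - 3λ + 2). For λ^2 - 3λ + 2 the discriminant is 1. It is a perfect square (1^2), so the roots are rational: λ = (3 ± 1)/2 = 2, 1.
Thus the eigenvalues (to 4 decimals) are 2 (modulus 2); 1 (modulus 1); -2 (modulus 2). The spectral radius is the largest modulus: r(A) = 2. (Cross-check: r(A) ≤ ||A||_2 ≈ 8.0349; equality holds whenever A is normal, though it can also hold for some non-normal A.)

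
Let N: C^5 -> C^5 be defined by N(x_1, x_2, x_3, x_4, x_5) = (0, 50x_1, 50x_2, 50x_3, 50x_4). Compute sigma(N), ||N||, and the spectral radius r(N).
sigma(N) = {0}; ||N|| = 50; r(N) = 0. (N is nilpotent with N^5 = 0.)

On C^5, N is a strictly lower-triangular matrix with 50 on the subdiagonal and zeros elsewhere, so its characteristic polynomial is lambda^5 and every eigenvalue is 0: sigma(N) = {0}. For the operator norm, N e_i = 50e_{i+1} for i = 1, ..., 4 and N e_5 = 0, so the singular values of N are 50 (with multiplicity 4) and 0; hence ||N|| = 50. The spectral radius r(N) = max|lambda| = 0. Note ||N|| > r(N) — characteristic of non-normal nilpotent operators. Indeed N^5 = 0.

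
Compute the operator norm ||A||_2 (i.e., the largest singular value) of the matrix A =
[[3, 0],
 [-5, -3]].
||A||_2 = sqrt((43 + sqrt(1525))/2) ≈ 6.4051 (= sqrt(largest eigenvalue of A^T A))

||A||_2 = sigma_max(A) = sqrt(lambda_max(A^T A)). Form the symmetric matrix M = A^T A =
[[34, 15],
 [15, 9]].
Its characteristic polynomial (trace, determinant of M give the coefficients) is
  p(λ) = det(λ I - M) = λ^2 - 43λ + 81.
For λ^2 - 43λ + 81 the discriminant is 1525. It is nonnegative but not a perfect square, so the roots are real and irrational: λ = (43 ± sqrt(1525))/2 ≈ 41.0256, 1.9744.
So the eigenvalues of A^T A are ≈ 1.9744, 41.0256 (all ≥ 0, as they must be for A^T A). The largest is λ_max = (43 + sqrt(1525))/2 ≈ 41.0256, hence ||A||_2 = sqrt(λ_max) = sqrt((43 + sqrt(1525))/2) ≈ 6.4051.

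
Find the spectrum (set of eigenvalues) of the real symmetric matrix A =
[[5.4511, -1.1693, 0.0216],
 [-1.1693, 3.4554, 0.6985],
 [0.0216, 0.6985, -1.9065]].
sigma(A) ≈ {-2, 3, 6}

A is real symmetric, so its spectrum consists of real eigenvalues. Expanding the characteristic polynomial of the displayed matrix gives
  det(λ I - A) = p(λ) = λ^3 + (-7)λ^2 + (0)λ + (36).
Solving p(λ) = 0 yields eigenvalues ≈ -2, 3, 6. (A is shown rounded to 4 decimals, so these recover the underlying integer eigenvalues to within that precision.)
Verification: the trace of A = 7 equals the sum of eigenvalues 7, and det(A) ≈ -36.0001 matches the eigenvalue product -36.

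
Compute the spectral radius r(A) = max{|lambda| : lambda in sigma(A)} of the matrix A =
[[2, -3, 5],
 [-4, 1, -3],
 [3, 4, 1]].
r(A) ≈ 3.9582

The eigenvalues of A are the roots of its characteristic polynomial. With M = A (coefficients from the trace, the sum of principal 2x2 minors, and det A):
  p(λ) = det(λ I - M) = λ^3 - 4λ^2 - 10λ + 54.
No integer candidate from the rational root theorem (±divisors of 54) is a root, so the roots are irrational. The cubic discriminant is Δ = -20428 < 0, so there is one real root and a complex-conjugate pair. p(-4) = -34 and p(-3) = 21 have opposite signs, so a root lies in (-4, -3); Newton's method refines it to λ ≈ -3.4467. Dividing out (λ - (-3.4467)) leaves approximately λ^2 - 7.4467λ + 15.667. For λ^2 - 7.4467λ + 15.667 the discriminant is -7.214. It is negative, so the remaining roots are the complex-conjugate pair λ ≈ 3.7234 ± 1.3429i. Their product equals the constant term, so |λ|^2 ≈ 15.667 and |λ| ≈ 3.9582.
Thus the eigenvalues (to 4 decimals) are -3.4467 (modulus 3.4467); 3.7234 ± 1.3429i (modulus 3.9582). The spectral radius is the largest modulus: r(A) ≈ 3.9582. (Cross-check: r(A) ≤ ||A||_2 ≈ 7.7346; equality holds whenever A is normal, though it can also hold for some non-normal A.)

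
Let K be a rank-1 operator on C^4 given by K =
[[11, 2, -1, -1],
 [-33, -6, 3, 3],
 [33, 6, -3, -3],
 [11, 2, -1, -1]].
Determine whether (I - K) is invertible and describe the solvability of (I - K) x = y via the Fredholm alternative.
(I - K) is singular (det(I - K) = 0, i.e. 1 ∈ sigma(K)). (I - K) x = y is solvable iff y ⊥ ker((I - K)^*) = span{(11, 2, -1, -1)}, i.e. iff 11y_1 + 2y_2 - y_3 - y_4 = 0. When solvable, the solutions are x = y + c·(1, -3, 3, 1), c arbitrary (ker(I - K) = span{(1, -3, 3, 1)}, dimension 1).

K has rank 1, so it is an outer product K = u v^T: every row of K is a multiple of one row vector. Reading off the entries, u = (1, -3, 3, 1) and v = (11, 2, -1, -1) (row i of K equals u_i·v^T). A rank-one matrix u v^T satisfies K u = u (v·u) and kills the (3)-dimensional subspace v^⊥, so its characteristic polynomial is lambda^3 (lambda - v·u) with v·u = tr K = 1. Hence the eigenvalues of I - K are 1 (multiplicity 3) and 1 - (1) = 0, so det(I - K) = 0. (Direct check: I - K =
[[-10, -2, 1, 1],
 [33, 7, -3, -3],
 [-33, -6, 4, 3],
 [-11, -2, 1, 2]]
has determinant 0.) So 1 is an eigenvalue of K and (I - K) is not invertible. The finite-dimensional Fredholm alternative says: either (I - K) is invertible, or ker(I - K) ≠ {0} and then range(I - K) = ker((I - K)^*)^⊥, with dim ker(I - K) = dim ker((I - K)^*). We are in the second case, so we need both kernels. Kernel of I - K: (I - K) u = u - u (v·u) = u - u = 0, so ker(I - K) = span{u} = span{(1, -3, 3, 1)} (it is exactly 1-dimensional because rank(I - K) = 3). Kernel of the adjoint: K is real, so (I - K)^* = I - K^T = I - v u^T, and (I - v u^T) v = v - v (u·v) = 0; hence ker((I - K)^*) = span{v} = span{(11, 2, -1, -1)}. Therefore (I - K) x = y is solvable iff <y, v> = 0, i.e. iff 11y_1 + 2y_2 - y_3 - y_4 = 0. When this holds, K y = u (v·y) = 0, so (I - K) y = y and x = y is a particular solution; the full solution set is the line x = y + c·u = y + c·(1, -3, 3, 1), c ∈ C.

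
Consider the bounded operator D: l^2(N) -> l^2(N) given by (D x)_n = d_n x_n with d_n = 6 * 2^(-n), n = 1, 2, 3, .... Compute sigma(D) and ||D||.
sigma(D) = {6 * 2^(-n) : n ≥ 1} ∪ {0}; ||D|| = 3

A bounded diagonal operator on l^2 with diagonal entries d_n has spectrum equal to the closure of {d_n : n ≥ 1}: every d_n is an eigenvalue (with eigenvector e_n), so {d_n} ⊂ sigma(D); the spectrum is closed, so its closure is too; and for lambda not in the closure, (D - lambda I) has bounded inverse (the diagonal entries 1/(d_n - lambda) are bounded). For our sequence d_n = 6 * 2^(-n), n = 1, 2, 3, ...:
  - {d_n} = {6 * 2^(-n) : n ≥ 1}; the only limit point is 0
  - closure = {6 * 2^(-n) : n ≥ 1} ∪ {0}
For the norm: a diagonal operator has ||D|| = sup_n |d_n|. Here d_n = 6 * 2^(-n) is positive and decreasing, so sup_n |d_n| = d_1 = 6/2 = 3. So ||D|| = 3.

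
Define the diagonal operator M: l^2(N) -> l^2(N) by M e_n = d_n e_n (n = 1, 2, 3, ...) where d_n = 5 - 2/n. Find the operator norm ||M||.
||M|| = 5

For a diagonal operator on l^2 with entries d_n, ||M|| = sup_n |d_n|. Here d_1 = 3, d_2 = 4, ..., and d_n = 5 - 2/n increases monotonically toward 5. All terms lie in [3, 5), so |d_n| = d_n and the supremum is the limit 5, which is not attained by any individual d_n. Hence ||M|| = 5.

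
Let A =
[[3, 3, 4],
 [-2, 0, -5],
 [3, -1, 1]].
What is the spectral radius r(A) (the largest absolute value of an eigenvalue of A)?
r(A) ≈ 3.8181

The eigenvalues of A are the roots of its characteristic polynomial. With M = A (coefficients from the trace, the sum of principal 2x2 minors, and det A):
  p(λ) = det(λ I - M) = λ^3 - 4λ^2 - 8λ + 46.
No integer candidate from the rational root theorem (±divisors of 46) is a root, so the roots are irrational. The cubic discriminant is Δ = -15788 < 0, so there is one real root and a complex-conjugate pair. p(-4) = -50 and p(-3) = 7 have opposite signs, so a root lies in (-4, -3); Newton's method refines it to λ ≈ -3.1554. Dividing out (λ - (-3.1554)) leaves approximately λ^2 - 7.1554λ + 14.5782. For λ^2 - 7.1554λ + 14.5782 the discriminant is -7.1129. It is negative, so the remaining roots are the complex-conjugate pair λ ≈ 3.5777 ± 1.3335i. Their product equals the constant term, so |λ|^2 ≈ 14.5782 and |λ| ≈ 3.8181.
Thus the eigenvalues (to 4 decimals) are -3.1554 (modulus 3.1554); 3.5777 ± 1.3335i (modulus 3.8181). The spectral radius is the largest modulus: r(A) ≈ 3.8181. (Cross-check: r(A) ≤ ||A||_2 ≈ 7.8691; equality holds whenever A is normal, though it can also hold for some non-normal A.)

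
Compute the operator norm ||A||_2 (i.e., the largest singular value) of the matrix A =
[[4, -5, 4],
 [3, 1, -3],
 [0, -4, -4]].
||A||_2 ≈ 7.616 (= sqrt(largest eigenvalue of A^T A))

||A||_2 = sigma_max(A) = sqrt(lambda_max(A^T A)). Form the symmetric matrix M = A^T A =
[[25, -17, 7],
 [-17, 42, -7],
 [7, -7, 41]].
Its characteristic polynomial (trace, sum of principal 2x2 minors, determinant of M give the coefficients) is
  p(λ) = det(λ I - M) = λ^3 - 108λ^2 + 3410λ - 29584.
No integer candidate from the rational root theorem (±divisors of 29584) is a root, so the roots are irrational. The cubic discriminant is Δ = 436362016 > 0, so there are three distinct real roots. p(14) = -268 and p(15) = 641 have opposite signs, so a root lies in (14, 15); Newton's method refines it to λ ≈ 14.2805. p(35) = 341 and p(36) = -136 have opposite signs, so a root lies in (35, 36); Newton's method refines it to λ ≈ 35.7154. p(58) = -4 and p(59) = 1037 have opposite signs, so a root lies in (58, 59); Newton's method refines it to λ ≈ 58.0041. Check (Vieta): the three roots sum to 108, matching tr M = 108.
So the eigenvalues of A^T A are ≈ 14.2805, 35.7154, 58.0041 (all ≥ 0, as they must be for A^T A). The largest is λ_max ≈ 58.0041, hence ||A||_2 = sqrt(λ_max) ≈ 7.616.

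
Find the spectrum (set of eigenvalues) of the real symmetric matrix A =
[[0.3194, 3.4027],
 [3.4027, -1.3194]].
sigma(A) ≈ {-4, 3}

A is real symmetric, so its spectrum consists of real eigenvalues. Expanding the characteristic polynomial of the displayed matrix gives
  det(λ I - A) = p(λ) = λ^2 + (1)λ + (-12).
Solving p(λ) = 0 yields eigenvalues ≈ -4, 3. (A is shown rounded to 4 decimals, so these recover the underlying integer eigenvalues to within that precision.)
Verification: the trace of A = -1 equals the sum of eigenvalues -1, and det(A) ≈ -11.9998 matches the eigenvalue product -12.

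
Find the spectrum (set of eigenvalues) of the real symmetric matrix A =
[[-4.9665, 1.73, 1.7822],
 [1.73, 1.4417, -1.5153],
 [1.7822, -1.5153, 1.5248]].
sigma(A) ≈ {-6, 1, 3}

A is real symmetric, so its spectrum consists of real eigenvalues. Expanding the characteristic polynomial of the displayed matrix gives
  det(λ I - A) = p(λ) = λ^3 + (2)λ^2 + (-21)λ + (18).
Solving p(λ) = 0 yields eigenvalues ≈ -6, 1, 3. (A is shown rounded to 4 decimals, so these recover the underlying integer eigenvalues to within that precision.)
Verification: the trace of A = -2 equals the sum of eigenvalues -2, and det(A) ≈ -18.0008 matches the eigenvalue product -18.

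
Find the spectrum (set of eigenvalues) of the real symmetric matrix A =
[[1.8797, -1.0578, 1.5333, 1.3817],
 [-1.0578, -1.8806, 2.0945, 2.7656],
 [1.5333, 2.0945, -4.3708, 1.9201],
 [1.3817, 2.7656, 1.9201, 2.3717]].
sigma(A) ≈ {-6, -3, 2, 5}

A is real symmetric, so its spectrum consists of real eigenvalues. Expanding the characteristic polynomial of the displayed matrix gives
  det(λ I - A) = p(λ) = λ^4 + (2)λ^3 + (-35)λ^2 + (-36)λ + (180.0048).
Solving p(λ) = 0 yields eigenvalues ≈ -6, -3, 2, 5. (A is shown rounded to 4 decimals, so these recover the underlying integer eigenvalues to within that precision.)
Verification: the trace of A = -2 equals the sum of eigenvalues -2, and det(A) ≈ 180.0048 matches the eigenvalue product 180.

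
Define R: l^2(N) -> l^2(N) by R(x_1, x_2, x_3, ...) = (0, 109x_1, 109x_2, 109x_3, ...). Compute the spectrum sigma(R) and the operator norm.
sigma(R) = closed disk {z in C : |z| ≤ 109}; ||R|| = 109

Note R = 109·U where U is the unit right shift (U x)_k = x_{k-1} (with x_0 := 0); so ||R|| = 109||U|| and sigma(R) = 109·sigma(U). ||R x||^2 = sum_{k≥1} |109x_k|^2 = 11881||x||^2, so ||R|| = 109 and sigma(R) ⊂ {|z| ≤ 109}. For any |lambda| < 109, the equation (R - lambda I) x = 0 forces x_1 = 0, then 109x_k = lambda x_{k+1} ⇒ x = 0, so R has no eigenvalues. But (R - lambda I) is not surjective for |lambda| < 109: solving (R - lambda I) x = e_1 would require x_n proportional to (lambda/109)^(-n), which is not in l^2. So every |lambda| < 109 lies in the residual spectrum. The boundary |lambda| = 109 is in the approximate point spectrum (the spectrum is closed). Hence sigma(R) is the closed disk of radius 109.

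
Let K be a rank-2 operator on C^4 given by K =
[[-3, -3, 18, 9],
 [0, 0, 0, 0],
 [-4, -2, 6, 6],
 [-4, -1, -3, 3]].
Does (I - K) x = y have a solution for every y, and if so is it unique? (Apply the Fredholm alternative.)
(I - K) is invertible (det(I - K) = 112 ≠ 0), so for every y in C^4 the equation (I - K) x = y has a unique solution.

K has rank 2 and factors as K = U V^T = u1 v1^T + u2 v2^T with u1 = (3, 0, 2, 1), v1 = (-2, -1, 3, 3), u2 = (-3, 0, 0, 2), v2 = (-1, 0, -3, 0) (multiplying out reproduces the displayed K). The nonzero eigenvalues of U V^T coincide with those of the 2 x 2 matrix G = V^T U = [[v1·u1, v1·u2], [v2·u1, v2·u2]] = [[3, 12], [-9, 3]], and by the Sylvester determinant identity det(I_4 - U V^T) = det(I_2 - V^T U) = det([[-2, -12], [9, -2]]) = (-2)(-2) - (-12)(9) = 112. (Direct check: I - K =
[[4, 3, -18, -9],
 [0, 1, 0, 0],
 [4, 2, -5, -6],
 [4, 1, 3, -2]]
has determinant 112.) The finite-dimensional Fredholm alternative says: either (I - K) is invertible, or ker(I - K) ≠ {0} and then range(I - K) = ker((I - K)^*)^⊥, with dim ker(I - K) = dim ker((I - K)^*). Since det(I - K) ≠ 0, 1 is not an eigenvalue of K and ker(I - K) = {0}, so we are in the first case: for every y there is a unique x = (I - K)^(-1) y. (Explicitly, by the Woodbury identity, (I - U V^T)^(-1) = I + U (I_2 - G)^(-1) V^T.)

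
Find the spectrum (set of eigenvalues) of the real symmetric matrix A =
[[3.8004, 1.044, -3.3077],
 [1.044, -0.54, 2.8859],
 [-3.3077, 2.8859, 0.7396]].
sigma(A) ≈ {-4, 2, 6}

A is real symmetric, so its spectrum consists of real eigenvalues. Expanding the characteristic polynomial of the displayed matrix gives
  det(λ I - A) = p(λ) = λ^3 + (-4)λ^2 + (-20)λ + (47.9986).
Solving p(λ) = 0 yields eigenvalues ≈ -4, 2, 6. (A is shown rounded to 4 decimals, so these recover the underlying integer eigenvalues to within that precision.)
Verification: the trace of A = 4 equals the sum of eigenvalues 4, and det(A) ≈ -47.9986 matches the eigenvalue product -48.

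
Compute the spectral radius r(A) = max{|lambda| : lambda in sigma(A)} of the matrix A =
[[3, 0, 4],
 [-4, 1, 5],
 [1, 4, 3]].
r(A) ≈ 5.6195

The eigenvalues of A are the roots of its characteristic polynomial. With M = A (coefficients from the trace, the sum of principal 2x2 minors, and det A):
  p(λ) = det(λ I - M) = λ^3 - 7λ^2 - 9λ + 119.
No integer candidate from the rational root theorem (±divisors of 119) is a root, so the roots are irrational. The cubic discriminant is Δ = -77248 < 0, so there is one real root and a complex-conjugate pair. p(-4) = -21 and p(-3) = 56 have opposite signs, so a root lies in (-4, -3); Newton's method refines it to λ ≈ -3.7683. Dividing out (λ - (-3.7683)) leaves approximately λ^2 - 10.7683λ + 31.5788. For λ^2 - 10.7683λ + 31.5788 the discriminant is -10.3581. It is negative, so the remaining roots are the complex-conjugate pair λ ≈ 5.3842 ± 1.6092i. Their product equals the constant term, so |λ|^2 ≈ 31.5788 and |λ| ≈ 5.6195.
Thus the eigenvalues (to 4 decimals) are -3.7683 (modulus 3.7683); 5.3842 ± 1.6092i (modulus 5.6195). The spectral radius is the largest modulus: r(A) ≈ 5.6195. (Cross-check: r(A) ≤ ||A||_2 ≈ 7.6064; equality holds whenever A is normal, though it can also hold for some non-normal A.)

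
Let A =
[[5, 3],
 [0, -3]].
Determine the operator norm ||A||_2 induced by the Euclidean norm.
||A||_2 = sqrt((43 + sqrt(949))/2) ≈ 6.0748 (= sqrt(largest eigenvalue of A^T A))

||A||_2 = sigma_max(A) = sqrt(lambda_max(A^T A)). Form the symmetric matrix M = A^T A =
[[25, 15],
 [15, 18]].
Its characteristic polynomial (trace, determinant of M give the coefficients) is
  p(λ) = det(λ I - M) = λ^2 - 43λ + 225.
For λ^2 - 43λ + 225 the discriminant is 949. It is nonnegative but not a perfect square, so the roots are real and irrational: λ = (43 ± sqrt(949))/2 ≈ 36.9029, 6.0971.
So the eigenvalues of A^T A are ≈ 6.0971, 36.9029 (all ≥ 0, as they must be for A^T A). The largest is λ_max = (43 + sqrt(949))/2 ≈ 36.9029, hence ||A||_2 = sqrt(λ_max) = sqrt((43 + sqrt(949))/2) ≈ 6.0748.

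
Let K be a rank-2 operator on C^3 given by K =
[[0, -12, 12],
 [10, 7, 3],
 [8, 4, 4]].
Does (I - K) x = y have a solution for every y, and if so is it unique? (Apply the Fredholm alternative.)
(I - K) is invertible (det(I - K) = 30 ≠ 0), so for every y in C^3 the equation (I - K) x = y has a unique solution.

K has rank 2 and factors as K = U V^T = u1 v1^T + u2 v2^T with u1 = (3, -3, -2), v1 = (-2, -3, 1), u2 = (-3, -2, -2), v2 = (-2, 1, -3) (multiplying out reproduces the displayed K). The nonzero eigenvalues of U V^T coincide with those of the 2 x 2 matrix G = V^T U = [[v1·u1, v1·u2], [v2·u1, v2·u2]] = [[1, 10], [-3, 10]], and by the Sylvester determinant identity det(I_3 - U V^T) = det(I_2 - V^T U) = det([[0, -10], [3, -9]]) = (0)(-9) - (-10)(3) = 30. (Direct check: I - K =
[[1, 12, -12],
 [-10, -6, -3],
 [-8, -4, -3]]
has determinant 30.) The finite-dimensional Fredholm alternative says: either (I - K) is invertible, or ker(I - K) ≠ {0} and then range(I - K) = ker((I - K)^*)^⊥, with dim ker(I - K) = dim ker((I - K)^*). Since det(I - K) ≠ 0, 1 is not an eigenvalue of K and ker(I - K) = {0}, so we are in the first case: for every y there is a unique x = (I - K)^(-1) y. (Explicitly, by the Woodbury identity, (I - U V^T)^(-1) = I + U (I_2 - G)^(-1) V^T.)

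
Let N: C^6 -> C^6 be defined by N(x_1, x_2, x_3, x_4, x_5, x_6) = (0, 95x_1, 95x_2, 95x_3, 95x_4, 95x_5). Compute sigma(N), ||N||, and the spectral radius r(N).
sigma(N) = {0}; ||N|| = 95; r(N) = 0. (N is nilpotent with N^6 = 0.)

On C^6, N is a strictly lower-triangular matrix with 95 on the subdiagonal and zeros elsewhere, so its characteristic polynomial is lambda^6 and every eigenvalue is 0: sigma(N) = {0}. For the operator norm, N e_i = 95e_{i+1} for i = 1, ..., 5 and N e_6 = 0, so the singular values of N are 95 (with multiplicity 5) and 0; hence ||N|| = 95. The spectral radius r(N) = max|lambda| = 0. Note ||N|| > r(N) — characteristic of non-normal nilpotent operators. Indeed N^6 = 0.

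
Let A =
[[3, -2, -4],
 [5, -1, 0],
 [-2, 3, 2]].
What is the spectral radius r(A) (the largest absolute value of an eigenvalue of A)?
r(A) ≈ 4.1195

The eigenvalues of A are the roots of its characteristic polynomial. With M = A (coefficients from the trace, the sum of principal 2x2 minors, and det A):
  p(λ) = det(λ I - M) = λ^3 - 4λ^2 + 3λ + 38.
No integer candidate from the rational root theorem (±divisors of 38) is a root, so the roots are irrational. The cubic discriminant is Δ = -37432 < 0, so there is one real root and a complex-conjugate pair. p(-3) = -34 and p(-2) = 8 have opposite signs, so a root lies in (-3, -2); Newton's method refines it to λ ≈ -2.2392. Dividing out (λ - (-2.2392)) leaves approximately λ^2 - 6.2392λ + 16.9706. For λ^2 - 6.2392λ + 16.9706 the discriminant is -28.955. It is negative, so the remaining roots are the complex-conjugate pair λ ≈ 3.1196 ± 2.6905i. Their product equals the constant term, so |λ|^2 ≈ 16.9706 and |λ| ≈ 4.1195.
Thus the eigenvalues (to 4 decimals) are -2.2392 (modulus 2.2392); 3.1196 ± 2.6905i (modulus 4.1195). The spectral radius is the largest modulus: r(A) ≈ 4.1195. (Cross-check: r(A) ≤ ||A||_2 ≈ 7.6245; equality holds whenever A is normal, though it can also hold for some non-normal A.)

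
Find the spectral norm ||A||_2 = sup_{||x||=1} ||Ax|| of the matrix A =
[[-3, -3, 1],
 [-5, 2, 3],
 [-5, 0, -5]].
||A||_2 ≈ 7.8034 (= sqrt(largest eigenvalue of A^T A))

||A||_2 = sigma_max(A) = sqrt(lambda_max(A^T A)). Form the symmetric matrix M = A^T A =
[[59, -1, 7],
 [-1, 13, 3],
 [7, 3, 35]].
Its characteristic polynomial (trace, sum of principal 2x2 minors, determinant of M give the coefficients) is
  p(λ) = det(λ I - M) = λ^3 - 107λ^2 + 3228λ - 25600.
No integer candidate from the rational root theorem (±divisors of 25600) is a root, so the roots are irrational. The cubic discriminant is Δ = 774917008 > 0, so there are three distinct real roots. p(12) = -544 and p(13) = 478 have opposite signs, so a root lies in (12, 13); Newton's method refines it to λ ≈ 12.5153. p(33) = 338 and p(34) = -236 have opposite signs, so a root lies in (33, 34); Newton's method refines it to λ ≈ 33.5915. p(60) = -1120 and p(61) = 142 have opposite signs, so a root lies in (60, 61); Newton's method refines it to λ ≈ 60.8931. Check (Vieta): the three roots sum to 107, matching tr M = 107.
So the eigenvalues of A^T A are ≈ 12.5153, 33.5915, 60.8931 (all ≥ 0, as they must be for A^T A). The largest is λ_max ≈ 60.8931, hence ||A||_2 = sqrt(λ_max) ≈ 7.8034.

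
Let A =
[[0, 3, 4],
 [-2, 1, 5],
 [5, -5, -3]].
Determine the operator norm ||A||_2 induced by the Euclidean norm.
||A||_2 ≈ 9.767 (= sqrt(largest eigenvalue of A^T A))

||A||_2 = sigma_max(A) = sqrt(lambda_max(A^T A)). Form the symmetric matrix M = A^T A =
[[29, -27, -25],
 [-27, 35, 32],
 [-25, 32, 50]].
Its characteristic polynomial (trace, sum of principal 2x2 minors, determinant of M give the coefficients) is
  p(λ) = det(λ I - M) = λ^3 - 114λ^2 + 1837λ - 5929.
No integer candidate from the rational root theorem (±divisors of 5929) is a root, so the roots are irrational. The cubic discriminant is Δ = 5323643897 > 0, so there are three distinct real roots. p(4) = -341 and p(5) = 531 have opposite signs, so a root lies in (4, 5); Newton's method refines it to λ ≈ 4.3643. p(14) = 189 and p(15) = -649 have opposite signs, so a root lies in (14, 15); Newton's method refines it to λ ≈ 14.241. p(95) = -2889 and p(96) = 4535 have opposite signs, so a root lies in (95, 96); Newton's method refines it to λ ≈ 95.3947. Check (Vieta): the three roots sum to 114, matching tr M = 114.
So the eigenvalues of A^T A are ≈ 4.3643, 14.241, 95.3947 (all ≥ 0, as they must be for A^T A). The largest is λ_max ≈ 95.3947, hence ||A||_2 = sqrt(λ_max) ≈ 9.767.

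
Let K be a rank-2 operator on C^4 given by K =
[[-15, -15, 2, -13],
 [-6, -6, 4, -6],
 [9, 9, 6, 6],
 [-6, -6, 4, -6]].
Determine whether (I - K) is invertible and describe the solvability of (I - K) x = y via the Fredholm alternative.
(I - K) is invertible (det(I - K) = -206 ≠ 0), so for every y in C^4 the equation (I - K) x = y has a unique solution.

K has rank 2 and factors as K = U V^T = u1 v1^T + u2 v2^T with u1 = (-2, 0, 3, 0), v1 = (3, 3, 2, 2), u2 = (3, 2, 0, 2), v2 = (-3, -3, 2, -3) (multiplying out reproduces the displayed K). The nonzero eigenvalues of U V^T coincide with those of the 2 x 2 matrix G = V^T U = [[v1·u1, v1·u2], [v2·u1, v2·u2]] = [[0, 19], [12, -21]], and by the Sylvester determinant identity det(I_4 - U V^T) = det(I_2 - V^T U) = det([[1, -19], [-12, 22]]) = (1)(22) - (-19)(-12) = -206. (Direct check: I - K =
[[16, 15, -2, 13],
 [6, 7, -4, 6],
 [-9, -9, -5, -6],
 [6, 6, -4, 7]]
has determinant -206.) The finite-dimensional Fredholm alternative says: either (I - K) is invertible, or ker(I - K) ≠ {0} and then range(I - K) = ker((I - K)^*)^⊥, with dim ker(I - K) = dim ker((I - K)^*). Since det(I - K) ≠ 0, 1 is not an eigenvalue of K and ker(I - K) = {0}, so we are in the first case: for every y there is a unique x = (I - K)^(-1) y. (Explicitly, by the Woodbury identity, (I - U V^T)^(-1) = I + U (I_2 - G)^(-1) V^T.)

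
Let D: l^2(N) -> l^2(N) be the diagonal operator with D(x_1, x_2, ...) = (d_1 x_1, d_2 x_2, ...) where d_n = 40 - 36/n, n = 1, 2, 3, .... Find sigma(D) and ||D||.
sigma(D) = {40 - 36/n : n ≥ 1} ∪ {40}; ||D|| = 40

A bounded diagonal operator on l^2 with diagonal entries d_n has spectrum equal to the closure of {d_n : n ≥ 1}: every d_n is an eigenvalue (with eigenvector e_n), so {d_n} ⊂ sigma(D); the spectrum is closed, so its closure is too; and for lambda not in the closure, (D - lambda I) has bounded inverse (the diagonal entries 1/(d_n - lambda) are bounded). For our sequence d_n = 40 - 36/n, n = 1, 2, 3, ...:
  - {d_n} = {40 - 36/n : n ≥ 1}; the only limit point is 40
  - closure = {40 - 36/n : n ≥ 1} ∪ {40}
For the norm: a diagonal operator has ||D|| = sup_n |d_n|. Here d_n = 40 - 36/n increases monotonically from d_1 = 4 toward 40, with all terms in [4, 40); so sup_n |d_n| = 40 (the supremum is the limit, not attained). So ||D|| = 40.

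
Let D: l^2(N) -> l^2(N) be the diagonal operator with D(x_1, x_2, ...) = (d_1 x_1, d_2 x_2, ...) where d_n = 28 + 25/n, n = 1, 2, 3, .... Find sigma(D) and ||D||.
sigma(D) = {28 + 25/n : n ≥ 1} ∪ {28}; ||D|| = 53

A bounded diagonal operator on l^2 with diagonal entries d_n has spectrum equal to the closure of {d_n : n ≥ 1}: every d_n is an eigenvalue (with eigenvector e_n), so {d_n} ⊂ sigma(D); the spectrum is closed, so its closure is too; and for lambda not in the closure, (D - lambda I) has bounded inverse (the diagonal entries 1/(d_n - lambda) are bounded). For our sequence d_n = 28 + 25/n, n = 1, 2, 3, ...:
  - {d_n} = {28 + 25/n : n ≥ 1}; the only limit point is 28
  - closure = {28 + 25/n : n ≥ 1} ∪ {28}
For the norm: a diagonal operator has ||D|| = sup_n |d_n|. Here d_n = 28 + 25/n is positive and decreasing, so sup_n |d_n| = d_1 = 28 + 25 = 53. So ||D|| = 53.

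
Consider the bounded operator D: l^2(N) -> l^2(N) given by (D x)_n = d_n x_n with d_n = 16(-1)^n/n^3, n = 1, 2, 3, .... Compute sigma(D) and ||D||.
sigma(D) = {16(-1)^n/n^3 : n ≥ 1} ∪ {0}; ||D|| = 16

A bounded diagonal operator on l^2 with diagonal entries d_n has spectrum equal to the closure of {d_n : n ≥ 1}: every d_n is an eigenvalue (with eigenvector e_n), so {d_n} ⊂ sigma(D); the spectrum is closed, so its closure is too; and for lambda not in the closure, (D - lambda I) has bounded inverse (the diagonal entries 1/(d_n - lambda) are bounded). For our sequence d_n = 16(-1)^n/n^3, n = 1, 2, 3, ...:
  - {d_n} = {16(-1)^n/n^3 : n ≥ 1}; the only limit point is 0
  - closure = {16(-1)^n/n^3 : n ≥ 1} ∪ {0}
For the norm: a diagonal operator has ||D|| = sup_n |d_n|. Here |d_n| = 16/n^3 is decreasing, so sup_n |d_n| = |d_1| = 16. So ||D|| = 16.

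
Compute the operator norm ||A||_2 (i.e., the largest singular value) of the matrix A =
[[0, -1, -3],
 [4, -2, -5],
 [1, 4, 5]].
||A||_2 ≈ 9.0316 (= sqrt(largest eigenvalue of A^T A))

||A||_2 = sigma_max(A) = sqrt(lambda_max(A^T A)). Form the symmetric matrix M = A^T A =
[[17, -4, -15],
 [-4, 21, 33],
 [-15, 33, 59]].
Its characteristic polynomial (trace, sum of principal 2x2 minors, determinant of M give the coefficients) is
  p(λ) = det(λ I - M) = λ^3 - 97λ^2 + 1269λ - 841.
No integer candidate from the rational root theorem (±divisors of 841) is a root, so the roots are irrational. The cubic discriminant is Δ = 5751747488 > 0, so there are three distinct real roots. p(0) = -841 and p(1) = 332 have opposite signs, so a root lies in (0, 1); Newton's method refines it to λ ≈ 0.6999. p(14) = 657 and p(15) = -256 have opposite signs, so a root lies in (14, 15); Newton's method refines it to λ ≈ 14.7311. p(81) = -3028 and p(82) = 2357 have opposite signs, so a root lies in (81, 82); Newton's method refines it to λ ≈ 81.569. Check (Vieta): the three roots sum to 97, matching tr M = 97.
So the eigenvalues of A^T A are ≈ 0.6999, 14.7311, 81.569 (all ≥ 0, as they must be for A^T A). The largest is λ_max ≈ 81.569, hence ||A||_2 = sqrt(λ_max) ≈ 9.0316.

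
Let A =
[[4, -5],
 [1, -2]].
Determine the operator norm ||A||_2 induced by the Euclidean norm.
||A||_2 = sqrt((46 + sqrt(2080))/2) ≈ 6.7678 (= sqrt(largest eigenvalue of A^T A))

||A||_2 = sigma_max(A) = sqrt(lambda_max(A^T A)). Form the symmetric matrix M = A^T A =
[[17, -22],
 [-22, 29]].
Its characteristic polynomial (trace, determinant of M give the coefficients) is
  p(λ) = det(λ I - M) = λ^2 - 46λ + 9.
For λ^2 - 46λ + 9 the discriminant is 2080. It is nonnegative but not a perfect square, so the roots are real and irrational: λ = (46 ± sqrt(2080))/2 ≈ 45.8035, 0.1965.
So the eigenvalues of A^T A are ≈ 0.1965, 45.8035 (all ≥ 0, as they must be for A^T A). The largest is λ_max = (46 + sqrt(2080))/2 ≈ 45.8035, hence ||A||_2 = sqrt(λ_max) = sqrt((46 + sqrt(2080))/2) ≈ 6.7678.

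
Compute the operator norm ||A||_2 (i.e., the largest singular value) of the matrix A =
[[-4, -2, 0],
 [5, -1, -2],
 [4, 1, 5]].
||A||_2 ≈ 7.8494 (= sqrt(largest eigenvalue of A^T A))

||A||_2 = sigma_max(A) = sqrt(lambda_max(A^T A)). Form the symmetric matrix M = A^T A =
[[57, 7, 10],
 [7, 6, 7],
 [10, 7, 29]].
Its characteristic polynomial (trace, sum of principal 2x2 minors, determinant of M give the coefficients) is
  p(λ) = det(λ I - M) = λ^3 - 92λ^2 + 1971λ - 6084.
No integer candidate from the rational root theorem (±divisors of 6084) is a root, so the roots are irrational. The cubic discriminant is Δ = 2161680084 > 0, so there are three distinct real roots. p(3) = -972 and p(4) = 392 have opposite signs, so a root lies in (3, 4); Newton's method refines it to λ ≈ 3.7001. p(26) = 546 and p(27) = -252 have opposite signs, so a root lies in (26, 27); Newton's method refines it to λ ≈ 26.6875. p(61) = -1204 and p(62) = 798 have opposite signs, so a root lies in (61, 62); Newton's method refines it to λ ≈ 61.6124. Check (Vieta): the three roots sum to 92, matching tr M = 92.
So the eigenvalues of A^T A are ≈ 3.7001, 26.6875, 61.6124 (all ≥ 0, as they must be for A^T A). The largest is λ_max ≈ 61.6124, hence ||A||_2 = sqrt(λ_max) ≈ 7.8494.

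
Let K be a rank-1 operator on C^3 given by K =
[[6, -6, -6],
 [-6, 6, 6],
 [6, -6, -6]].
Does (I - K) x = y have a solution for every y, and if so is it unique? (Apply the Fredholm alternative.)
(I - K) is invertible (det(I - K) = -5 ≠ 0), so for every y in C^3 the equation (I - K) x = y has a unique solution.

K has rank 1, so it is an outer product K = u v^T: every row of K is a multiple of one row vector. Reading off the entries, u = (2, -2, 2) and v = (3, -3, -3) (row i of K equals u_i·v^T). A rank-one matrix u v^T satisfies K u = u (v·u) and kills the (2)-dimensional subspace v^⊥, so its characteristic polynomial is lambda^2 (lambda - v·u) with v·u = tr K = 6. Hence the eigenvalues of I - K are 1 (multiplicity 2) and 1 - (6) = -5, so det(I - K) = -5. (Direct check: I - K =
[[-5, 6, 6],
 [6, -5, -6],
 [-6, 6, 7]]
has determinant -5.) The finite-dimensional Fredholm alternative says: either (I - K) is invertible, or ker(I - K) ≠ {0} and then range(I - K) = ker((I - K)^*)^⊥, with dim ker(I - K) = dim ker((I - K)^*). Since det(I - K) ≠ 0, 1 is not an eigenvalue of K and ker(I - K) = {0}, so we are in the first case: for every y there is a unique x = (I - K)^(-1) y. Explicitly, by the Sherman–Morrison formula, (I - u v^T)^(-1) = I + u v^T/(1 - v·u), i.e. (I - K)^(-1) = I + K/(-5).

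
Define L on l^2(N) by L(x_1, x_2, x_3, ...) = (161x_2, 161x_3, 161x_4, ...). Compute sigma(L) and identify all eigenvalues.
sigma(L) = closed disk {z in C : |z| ≤ 161}; sigma_p(L) = open disk {z in C : |z| < 161}

Note L = 161·V where V is the unit left shift (V x)_k = x_{k+1}; so sigma(L) = 161·sigma(V) and ||L|| = 161||V||. ||L x||^2 = 25921sum_{k≥2} |x_k|^2 ≤ 25921||x||^2, with equality on {x : x_1 = 0}, so ||L|| = 161. For any lambda with |lambda| < 161, set r = lambda/161 (|r| < 1); the vector x = (1, r, r^2, ...) is in l^2 and satisfies L x = 161(r, r^2, ...) = lambda x, so lambda is an eigenvalue. On the boundary |lambda| = 161 the geometric series diverges, so no l^2 eigenvector exists, but these lambda lie in the approximate point spectrum. Hence sigma(L) is the closed disk of radius 161 and sigma_p(L) is the open disk.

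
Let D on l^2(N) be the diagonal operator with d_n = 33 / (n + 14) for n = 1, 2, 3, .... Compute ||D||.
||D|| = 11/5 (attained at n = 1)

For D diagonal, ||D|| = sup_n |d_n| = sup_n 33/(n + 14). This is positive and strictly decreasing in n, so the supremum is attained at n = 1: d_1 = 33/(1 + 14) = 11/5. Hence ||D|| = 11/5.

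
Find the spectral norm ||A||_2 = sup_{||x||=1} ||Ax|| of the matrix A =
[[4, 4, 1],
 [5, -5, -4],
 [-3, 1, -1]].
||A||_2 ≈ 8.3893 (= sqrt(largest eigenvalue of A^T A))

||A||_2 = sigma_max(A) = sqrt(lambda_max(A^T A)). Form the symmetric matrix M = A^T A =
[[50, -12, -13],
 [-12, 42, 23],
 [-13, 23, 18]].
Its characteristic polynomial (trace, sum of principal 2x2 minors, determinant of M give the coefficients) is
  p(λ) = det(λ I - M) = λ^3 - 110λ^2 + 2914λ - 8836.
No integer candidate from the rational root theorem (±divisors of 8836) is a root, so the roots are irrational. The cubic discriminant is Δ = 5600539552 > 0, so there are three distinct real roots. p(3) = -1057 and p(4) = 1124 have opposite signs, so a root lies in (3, 4); Newton's method refines it to λ ≈ 3.4733. p(36) = 164 and p(37) = -955 have opposite signs, so a root lies in (36, 37); Newton's method refines it to λ ≈ 36.1467. p(70) = -856 and p(71) = 1459 have opposite signs, so a root lies in (70, 71); Newton's method refines it to λ ≈ 70.3801. Check (Vieta): the three roots sum to 110, matching tr M = 110.
So the eigenvalues of A^T A are ≈ 3.4733, 36.1467, 70.3801 (all ≥ 0, as they must be for A^T A). The largest is λ_max ≈ 70.3801, hence ||A||_2 = sqrt(λ_max) ≈ 8.3893.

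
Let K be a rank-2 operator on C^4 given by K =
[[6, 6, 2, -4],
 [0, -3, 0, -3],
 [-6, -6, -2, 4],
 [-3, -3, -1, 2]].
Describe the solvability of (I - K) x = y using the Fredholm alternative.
(I - K) is invertible (det(I - K) = -29 ≠ 0), so for every y in C^4 the equation (I - K) x = y has a unique solution.

K has rank 2 and factors as K = U V^T = u1 v1^T + u2 v2^T with u1 = (2, 0, -2, -1), v1 = (3, 3, 1, -2), u2 = (0, 1, 0, 0), v2 = (0, -3, 0, -3) (multiplying out reproduces the displayed K). The nonzero eigenvalues of U V^T coincide with those of the 2 x 2 matrix G = V^T U = [[v1·u1, v1·u2], [v2·u1, v2·u2]] = [[6, 3], [3, -3]], and by the Sylvester determinant identity det(I_4 - U V^T) = det(I_2 - V^T U) = det([[-5, -3], [-3, 4]]) = (-5)(4) - (-3)(-3) = -29. (Direct check: I - K =
[[-5, -6, -2, 4],
 [0, 4, 0, 3],
 [6, 6, 3, -4],
 [3, 3, 1, -1]]
has determinant -29.) The finite-dimensional Fredholm alternative says: either (I - K) is invertible, or ker(I - K) ≠ {0} and then range(I - K) = ker((I - K)^*)^⊥, with dim ker(I - K) = dim ker((I - K)^*). Since det(I - K) ≠ 0, 1 is not an eigenvalue of K and ker(I - K) = {0}, so we are in the first case: for every y there is a unique x = (I - K)^(-1) y. (Explicitly, by the Woodbury identity, (I - U V^T)^(-1) = I + U (I_2 - G)^(-1) V^T.)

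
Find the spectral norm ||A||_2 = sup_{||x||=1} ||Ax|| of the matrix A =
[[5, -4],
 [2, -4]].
||A||_2 = sqrt((61 + sqrt(3145))/2) ≈ 7.6512 (= sqrt(largest eigenvalue of A^T A))

||A||_2 = sigma_max(A) = sqrt(lambda_max(A^T A)). Form the symmetric matrix M = A^T A =
[[29, -28],
 [-28, 32]].
Its characteristic polynomial (trace, determinant of M give the coefficients) is
  p(λ) = det(λ I - M) = λ^2 - 61λ + 144.
For λ^2 - 61λ + 144 the discriminant is 3145. It is nonnegative but not a perfect square, so the roots are real and irrational: λ = (61 ± sqrt(3145))/2 ≈ 58.5401, 2.4599.
So the eigenvalues of A^T A are ≈ 2.4599, 58.5401 (all ≥ 0, as they must be for A^T A). The largest is λ_max = (61 + sqrt(3145))/2 ≈ 58.5401, hence ||A||_2 = sqrt(λ_max) = sqrt((61 + sqrt(3145))/2) ≈ 7.6512.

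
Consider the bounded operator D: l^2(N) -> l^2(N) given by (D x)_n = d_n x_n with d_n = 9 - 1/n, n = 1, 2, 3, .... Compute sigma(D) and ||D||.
sigma(D) = {9 - 1/n : n ≥ 1} ∪ {9}; ||D|| = 9

A bounded diagonal operator on l^2 with diagonal entries d_n has spectrum equal to the closure of {d_n : n ≥ 1}: every d_n is an eigenvalue (with eigenvector e_n), so {d_n} ⊂ sigma(D); the spectrum is closed, so its closure is too; and for lambda not in the closure, (D - lambda I) has bounded inverse (the diagonal entries 1/(d_n - lambda) are bounded). For our sequence d_n = 9 - 1/n, n = 1, 2, 3, ...:
  - {d_n} = {9 - 1/n : n ≥ 1}; the only limit point is 9
  - closure = {9 - 1/n : n ≥ 1} ∪ {9}
For the norm: a diagonal operator has ||D|| = sup_n |d_n|. Here d_n = 9 - 1/n increases monotonically from d_1 = 8 toward 9, with all terms in [8, 9); so sup_n |d_n| = 9 (the supremum is the limit, not attained). So ||D|| = 9.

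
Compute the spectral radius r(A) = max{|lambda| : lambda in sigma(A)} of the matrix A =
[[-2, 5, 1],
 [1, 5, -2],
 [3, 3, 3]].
r(A) ≈ 5.3902

The eigenvalues of A are the roots of its characteristic polynomial. With M = A (coefficients from the trace, the sum of principal 2x2 minors, and det A):
  p(λ) = det(λ I - M) = λ^3 - 6λ^2 - 3λ + 99.
No integer candidate from the rational root theorem (±divisors of 99) is a root, so the roots are irrational. The cubic discriminant is Δ = -146583 < 0, so there is one real root and a complex-conjugate pair. p(-4) = -49 and p(-3) = 27 have opposite signs, so a root lies in (-4, -3); Newton's method refines it to λ ≈ -3.4074. Dividing out (λ - (-3.4074)) leaves approximately λ^2 - 9.4074λ + 29.0546. For λ^2 - 9.4074λ + 29.0546 the discriminant is -27.7194. It is negative, so the remaining roots are the complex-conjugate pair λ ≈ 4.7037 ± 2.6325i. Their product equals the constant term, so |λ|^2 ≈ 29.0546 and |λ| ≈ 5.3902.
Thus the eigenvalues (to 4 decimals) are -3.4074 (modulus 3.4074); 4.7037 ± 2.6325i (modulus 5.3902). The spectral radius is the largest modulus: r(A) ≈ 5.3902. (Cross-check: r(A) ≤ ||A||_2 ≈ 7.7321; equality holds whenever A is normal, though it can also hold for some non-normal A.)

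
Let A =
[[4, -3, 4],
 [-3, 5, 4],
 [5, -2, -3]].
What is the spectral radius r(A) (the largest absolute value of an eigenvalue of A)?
r(A) ≈ 7.2569

The eigenvalues of A are the roots of its characteristic polynomial. With M = A (coefficients from the trace, the sum of principal 2x2 minors, and det A):
  p(λ) = det(λ I - M) = λ^3 - 6λ^2 - 28λ + 137.
No integer candidate from the rational root theorem (±divisors of 137) is a root, so the roots are irrational. The cubic discriminant is Δ = 141925 > 0, so there are three distinct real roots. p(-6) = -127 and p(-5) = 2 have opposite signs, so a root lies in (-6, -5); Newton's method refines it to λ ≈ -5.0186. p(3) = 26 and p(4) = -7 have opposite signs, so a root lies in (3, 4); Newton's method refines it to λ ≈ 3.7617. p(7) = -10 and p(8) = 41 have opposite signs, so a root lies in (7, 8); Newton's method refines it to λ ≈ 7.2569. Check (Vieta): the three roots sum to 6, matching tr M = 6.
Thus the eigenvalues (to 4 decimals) are -5.0186 (modulus 5.0186); 3.7617 (modulus 3.7617); 7.2569 (modulus 7.2569). The spectral radius is the largest modulus: r(A) ≈ 7.2569. (Cross-check: r(A) ≤ ||A||_2 ≈ 9.3801; equality holds whenever A is normal, though it can also hold for some non-normal A.)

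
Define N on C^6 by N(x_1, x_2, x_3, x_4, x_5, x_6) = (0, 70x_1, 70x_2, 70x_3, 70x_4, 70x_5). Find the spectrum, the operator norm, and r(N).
sigma(N) = {0}; ||N|| = 70; r(N) = 0. (N is nilpotent with N^6 = 0.)

On C^6, N is a strictly lower-triangular matrix with 70 on the subdiagonal and zeros elsewhere, so its characteristic polynomial is lambda^6 and every eigenvalue is 0: sigma(N) = {0}. For the operator norm, N e_i = 70e_{i+1} for i = 1, ..., 5 and N e_6 = 0, so the singular values of N are 70 (with multiplicity 5) and 0; hence ||N|| = 70. The spectral radius r(N) = max|lambda| = 0. Note ||N|| > r(N) — characteristic of non-normal nilpotent operators. Indeed N^6 = 0.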